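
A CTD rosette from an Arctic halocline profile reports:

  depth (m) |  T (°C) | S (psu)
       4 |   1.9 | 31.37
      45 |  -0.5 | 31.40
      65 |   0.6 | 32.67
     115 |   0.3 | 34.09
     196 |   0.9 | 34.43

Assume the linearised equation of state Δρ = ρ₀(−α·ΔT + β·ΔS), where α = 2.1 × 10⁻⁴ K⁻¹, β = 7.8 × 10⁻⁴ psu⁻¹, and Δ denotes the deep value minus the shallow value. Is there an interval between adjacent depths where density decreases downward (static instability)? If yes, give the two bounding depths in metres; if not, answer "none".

Evaluate Δρ/ρ₀ = −αΔT + βΔS across each adjacent pair:
  4–45 m: −αΔT+βΔS = −(2.1 × 10⁻⁴)(-2.4)+(7.8 × 10⁻⁴)(+0.03) = 5.3 × 10⁻⁴ → stable
  45–65 m: −αΔT+βΔS = −(2.1 × 10⁻⁴)(+1.1)+(7.8 × 10⁻⁴)(+1.27) = 7.6 × 10⁻⁴ → stable
  65–115 m: −αΔT+βΔS = −(2.1 × 10⁻⁴)(-0.3)+(7.8 × 10⁻⁴)(+1.42) = 1.2 × 10⁻³ → stable
  115–196 m: −αΔT+βΔS = −(2.1 × 10⁻⁴)(+0.6)+(7.8 × 10⁻⁴)(+0.34) = 1.4 × 10⁻⁴ → stable
Every interval has Δρ > 0: the column is stably stratified throughout.

none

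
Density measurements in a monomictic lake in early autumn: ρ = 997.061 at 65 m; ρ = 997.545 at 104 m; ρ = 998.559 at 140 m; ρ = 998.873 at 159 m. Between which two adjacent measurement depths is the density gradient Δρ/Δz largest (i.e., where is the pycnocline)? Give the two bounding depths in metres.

Compute the density gradient over each adjacent pair:
  65–104 m: Δρ/Δz = 0.484/39 = 0.012 kg m⁻⁴
  104–140 m: Δρ/Δz = 1.014/36 = 0.028 kg m⁻⁴
  140–159 m: Δρ/Δz = 0.314/19 = 0.017 kg m⁻⁴
The largest gradient is in the 104–140 m interval — the pycnocline.

104–140 m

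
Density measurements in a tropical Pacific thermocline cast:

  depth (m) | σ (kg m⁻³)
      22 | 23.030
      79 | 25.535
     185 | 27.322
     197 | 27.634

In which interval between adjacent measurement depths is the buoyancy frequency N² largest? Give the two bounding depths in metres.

22–79 m

Compute the density gradient over each adjacent pair:
  22–79 m: Δρ/Δz = 2.505/57 = 0.044 kg m⁻⁴
  79–185 m: Δρ/Δz = 1.787/106 = 0.017 kg m⁻⁴
  185–197 m: Δρ/Δz = 0.312/12 = 0.026 kg m⁻⁴
The largest gradient is in the 22–79 m interval — the pycnocline.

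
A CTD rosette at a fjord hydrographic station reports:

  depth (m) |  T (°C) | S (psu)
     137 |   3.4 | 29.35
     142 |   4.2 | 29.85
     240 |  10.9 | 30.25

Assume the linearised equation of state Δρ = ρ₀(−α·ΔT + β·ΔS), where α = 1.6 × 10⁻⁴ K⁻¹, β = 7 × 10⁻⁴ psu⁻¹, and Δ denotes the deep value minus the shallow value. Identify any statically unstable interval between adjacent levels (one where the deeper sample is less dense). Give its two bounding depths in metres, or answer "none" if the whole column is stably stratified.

142–240 m

Evaluate Δρ/ρ₀ = −αΔT + βΔS across each adjacent pair:
  137–142 m: −αΔT+βΔS = −(1.6 × 10⁻⁴)(+0.8)+(7 × 10⁻⁴)(+0.50) = 2.2 × 10⁻⁴ → stable
  142–240 m: −αΔT+βΔS = −(1.6 × 10⁻⁴)(+6.7)+(7 × 10⁻⁴)(+0.40) = -7.9 × 10⁻⁴ → UNSTABLE
The 142–240 m interval has Δρ < 0: lighter water underlies denser water.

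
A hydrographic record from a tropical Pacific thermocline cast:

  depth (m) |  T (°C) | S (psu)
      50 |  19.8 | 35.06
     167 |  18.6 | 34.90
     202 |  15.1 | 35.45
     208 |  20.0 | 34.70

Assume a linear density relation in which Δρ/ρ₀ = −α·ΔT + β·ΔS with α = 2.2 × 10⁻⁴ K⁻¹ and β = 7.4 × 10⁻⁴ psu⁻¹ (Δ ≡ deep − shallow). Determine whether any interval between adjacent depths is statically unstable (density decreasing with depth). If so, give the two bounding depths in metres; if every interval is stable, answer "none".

202–208 m

Evaluate Δρ/ρ₀ = −αΔT + βΔS across each adjacent pair:
  50–167 m: −αΔT+βΔS = −(2.2 × 10⁻⁴)(-1.2)+(7.4 × 10⁻⁴)(-0.16) = 1.5 × 10⁻⁴ → stable
  167–202 m: −αΔT+βΔS = −(2.2 × 10⁻⁴)(-3.5)+(7.4 × 10⁻⁴)(+0.55) = 1.2 × 10⁻³ → stable
  202–208 m: −αΔT+βΔS = −(2.2 × 10⁻⁴)(+4.9)+(7.4 × 10⁻⁴)(-0.75) = -1.6 × 10⁻³ → UNSTABLE
The 202–208 m interval has Δρ < 0: lighter water underlies denser water.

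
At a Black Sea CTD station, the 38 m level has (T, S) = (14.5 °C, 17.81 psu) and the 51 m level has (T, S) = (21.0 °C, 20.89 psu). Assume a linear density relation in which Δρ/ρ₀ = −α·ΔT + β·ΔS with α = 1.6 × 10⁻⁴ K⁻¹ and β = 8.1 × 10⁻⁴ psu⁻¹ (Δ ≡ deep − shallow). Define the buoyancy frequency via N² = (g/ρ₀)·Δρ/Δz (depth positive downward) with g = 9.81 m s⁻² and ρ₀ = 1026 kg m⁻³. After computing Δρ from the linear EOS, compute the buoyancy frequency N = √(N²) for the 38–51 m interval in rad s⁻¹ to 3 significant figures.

0.0331 rad s⁻¹

ΔT = +6.5 K, ΔS = +3.08 psu (deep − shallow).
Δρ/ρ₀ = −αΔT + βΔS = -1.04 × 10⁻³ + 2.4948 × 10⁻³ = 1.4548 × 10⁻³, so Δρ ≈ 1.493 kg m⁻³.
N² = (g/ρ₀)·Δρ/Δz = g·(Δρ/ρ₀)/Δz = 9.81 × 1.4548 × 10⁻³ / 13 = 1.0978 × 10⁻³ s⁻².
N = √(1.0978 × 10⁻³) = 0.033133 rad s⁻¹ ≈ 0.0331 rad s⁻¹.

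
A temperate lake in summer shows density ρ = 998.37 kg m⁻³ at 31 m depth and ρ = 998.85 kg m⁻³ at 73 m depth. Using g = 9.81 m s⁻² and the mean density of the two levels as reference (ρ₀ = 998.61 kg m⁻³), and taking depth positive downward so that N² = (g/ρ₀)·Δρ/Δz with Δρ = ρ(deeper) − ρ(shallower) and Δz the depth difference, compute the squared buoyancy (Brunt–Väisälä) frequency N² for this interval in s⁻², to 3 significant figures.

Δρ = 998.85 − 998.37 = 0.48 kg m⁻³ over Δz = 73 − 31 = 42 m.
N² = (9.81/998.61) × (0.48/42) = 1.1227 × 10⁻⁴ s⁻² ≈ 1.12 × 10⁻⁴ s⁻².
Since Δρ > 0 the layer is stably stratified.

1.12 × 10⁻⁴ s⁻²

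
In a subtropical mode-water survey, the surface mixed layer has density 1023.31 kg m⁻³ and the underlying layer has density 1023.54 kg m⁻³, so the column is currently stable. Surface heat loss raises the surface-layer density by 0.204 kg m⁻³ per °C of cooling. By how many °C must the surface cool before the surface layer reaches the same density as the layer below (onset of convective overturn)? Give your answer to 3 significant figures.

1.13 °C

Density deficit of the surface layer: 1023.54 − 1023.31 = 0.23 kg m⁻³.
Required change = 0.23 / 0.204 = 1.13 °C.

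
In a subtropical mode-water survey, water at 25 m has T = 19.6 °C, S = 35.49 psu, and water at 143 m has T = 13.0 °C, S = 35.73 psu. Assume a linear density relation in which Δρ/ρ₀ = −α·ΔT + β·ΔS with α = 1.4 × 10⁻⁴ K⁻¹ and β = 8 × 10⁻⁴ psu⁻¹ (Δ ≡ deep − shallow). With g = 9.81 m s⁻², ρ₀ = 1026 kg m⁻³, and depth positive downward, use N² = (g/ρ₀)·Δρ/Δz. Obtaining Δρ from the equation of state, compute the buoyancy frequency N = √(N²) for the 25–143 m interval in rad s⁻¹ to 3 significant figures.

9.63 × 10⁻³ rad s⁻¹

ΔT = -6.6 K, ΔS = +0.24 psu (deep − shallow).
Δρ/ρ₀ = −αΔT + βΔS = 9.24 × 10⁻⁴ + 1.92 × 10⁻⁴ = 1.116 × 10⁻³, so Δρ ≈ 1.145 kg m⁻³.
N² = (g/ρ₀)·Δρ/Δz = g·(Δρ/ρ₀)/Δz = 9.81 × 1.116 × 10⁻³ / 118 = 9.2779 × 10⁻⁵ s⁻².
N = √(9.2779 × 10⁻⁵) = 9.6322 × 10⁻³ rad s⁻¹ ≈ 9.63 × 10⁻³ rad s⁻¹.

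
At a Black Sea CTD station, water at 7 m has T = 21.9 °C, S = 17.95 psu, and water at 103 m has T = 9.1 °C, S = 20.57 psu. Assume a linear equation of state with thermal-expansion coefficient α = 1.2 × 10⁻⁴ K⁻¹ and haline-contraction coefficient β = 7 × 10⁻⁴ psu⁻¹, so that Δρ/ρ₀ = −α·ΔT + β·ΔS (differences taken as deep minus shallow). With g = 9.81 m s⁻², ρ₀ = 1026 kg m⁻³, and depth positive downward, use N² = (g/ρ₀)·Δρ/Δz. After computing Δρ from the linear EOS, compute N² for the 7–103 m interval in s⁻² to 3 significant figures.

3.44 × 10⁻⁴ s⁻²

ΔT = -12.8 K, ΔS = +2.62 psu (deep − shallow).
Δρ/ρ₀ = −αΔT + βΔS = 1.536 × 10⁻³ + 1.834 × 10⁻³ = 3.37 × 10⁻³, so Δρ ≈ 3.458 kg m⁻³.
N² = (g/ρ₀)·Δρ/Δz = g·(Δρ/ρ₀)/Δz = 9.81 × 3.37 × 10⁻³ / 96 = 3.4437 × 10⁻⁴ s⁻² ≈ 3.44 × 10⁻⁴ s⁻².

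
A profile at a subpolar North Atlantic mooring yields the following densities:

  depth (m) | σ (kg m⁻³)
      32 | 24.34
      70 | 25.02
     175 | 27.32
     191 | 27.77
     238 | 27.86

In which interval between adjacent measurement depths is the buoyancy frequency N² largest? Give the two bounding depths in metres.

Compute the density gradient over each adjacent pair:
  32–70 m: Δρ/Δz = 0.68/38 = 0.018 kg m⁻⁴
  70–175 m: Δρ/Δz = 2.30/105 = 0.022 kg m⁻⁴
  175–191 m: Δρ/Δz = 0.45/16 = 0.028 kg m⁻⁴
  191–238 m: Δρ/Δz = 0.09/47 = 1.9 × 10⁻³ kg m⁻⁴
The largest gradient is in the 175–191 m interval — the pycnocline.

175–191 m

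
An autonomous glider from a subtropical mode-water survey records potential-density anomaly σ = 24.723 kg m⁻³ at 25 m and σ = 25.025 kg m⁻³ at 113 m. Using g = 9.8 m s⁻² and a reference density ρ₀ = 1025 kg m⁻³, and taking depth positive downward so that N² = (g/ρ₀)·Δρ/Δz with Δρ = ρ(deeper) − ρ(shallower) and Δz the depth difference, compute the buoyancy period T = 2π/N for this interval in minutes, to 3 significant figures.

18.3 min

Δρ = 1025.025 − 1024.723 = 0.302 kg m⁻³ over Δz = 113 − 25 = 88 m.
N² = (9.8/1025) × (0.302/88) = 3.2812 × 10⁻⁵ s⁻².
N = √(3.2812 × 10⁻⁵) = 5.7282 × 10⁻³ rad s⁻¹, so T = 2π/N = 1.0969 × 10³ s = 18.282 min ≈ 18.3 min.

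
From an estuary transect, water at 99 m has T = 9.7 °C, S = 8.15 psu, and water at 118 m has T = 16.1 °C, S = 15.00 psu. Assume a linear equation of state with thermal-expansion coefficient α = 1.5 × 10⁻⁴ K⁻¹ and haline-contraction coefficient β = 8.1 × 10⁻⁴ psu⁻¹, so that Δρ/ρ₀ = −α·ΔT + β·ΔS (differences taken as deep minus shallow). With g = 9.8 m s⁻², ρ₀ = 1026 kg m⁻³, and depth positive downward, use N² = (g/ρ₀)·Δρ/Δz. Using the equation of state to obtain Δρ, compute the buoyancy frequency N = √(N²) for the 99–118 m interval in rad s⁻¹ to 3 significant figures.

ΔT = +6.4 K, ΔS = +6.85 psu (deep − shallow).
Δρ/ρ₀ = −αΔT + βΔS = -9.60 × 10⁻⁴ + 5.5485 × 10⁻³ = 4.5885 × 10⁻³, so Δρ ≈ 4.708 kg m⁻³.
N² = (g/ρ₀)·Δρ/Δz = g·(Δρ/ρ₀)/Δz = 9.8 × 4.5885 × 10⁻³ / 19 = 2.3667 × 10⁻³ s⁻².
N = √(2.3667 × 10⁻³) = 0.048649 rad s⁻¹ ≈ 0.0486 rad s⁻¹.

0.0486 rad s⁻¹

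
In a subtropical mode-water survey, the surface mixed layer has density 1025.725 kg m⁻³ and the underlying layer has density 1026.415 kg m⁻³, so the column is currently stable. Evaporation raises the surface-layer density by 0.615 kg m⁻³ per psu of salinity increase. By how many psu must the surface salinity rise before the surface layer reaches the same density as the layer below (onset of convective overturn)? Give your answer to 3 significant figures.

Density deficit of the surface layer: 1026.415 − 1025.725 = 0.69 kg m⁻³.
Required change = 0.69 / 0.615 = 1.12 psu.

1.12 psu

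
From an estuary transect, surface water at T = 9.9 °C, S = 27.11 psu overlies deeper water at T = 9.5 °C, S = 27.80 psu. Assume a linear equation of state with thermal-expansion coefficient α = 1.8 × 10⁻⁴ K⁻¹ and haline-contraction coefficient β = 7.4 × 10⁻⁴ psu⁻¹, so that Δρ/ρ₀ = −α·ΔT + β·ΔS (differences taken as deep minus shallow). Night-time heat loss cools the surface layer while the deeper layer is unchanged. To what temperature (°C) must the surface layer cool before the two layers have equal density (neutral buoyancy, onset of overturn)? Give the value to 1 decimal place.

Neutral buoyancy requires Δρ = 0, i.e. −α(T_deep − T_surf′) + β(S_deep − S_surf) = 0.
T_surf′ = T_deep − (β/α)·ΔS = 9.5 − (7.4 × 10⁻⁴/1.8 × 10⁻⁴)·(+0.69) = 6.663 °C.
Cooling required: 9.9 − (6.663) = 3.237 °C.

6.7 °C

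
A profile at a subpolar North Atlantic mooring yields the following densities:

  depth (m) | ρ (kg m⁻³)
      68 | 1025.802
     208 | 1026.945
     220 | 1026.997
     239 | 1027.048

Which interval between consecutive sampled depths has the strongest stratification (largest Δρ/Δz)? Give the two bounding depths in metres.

68–208 m

Compute the density gradient over each adjacent pair:
  68–208 m: Δρ/Δz = 1.143/140 = 8.2 × 10⁻³ kg m⁻⁴
  208–220 m: Δρ/Δz = 0.052/12 = 4.3 × 10⁻³ kg m⁻⁴
  220–239 m: Δρ/Δz = 0.051/19 = 2.7 × 10⁻³ kg m⁻⁴
The largest gradient is in the 68–208 m interval — the pycnocline.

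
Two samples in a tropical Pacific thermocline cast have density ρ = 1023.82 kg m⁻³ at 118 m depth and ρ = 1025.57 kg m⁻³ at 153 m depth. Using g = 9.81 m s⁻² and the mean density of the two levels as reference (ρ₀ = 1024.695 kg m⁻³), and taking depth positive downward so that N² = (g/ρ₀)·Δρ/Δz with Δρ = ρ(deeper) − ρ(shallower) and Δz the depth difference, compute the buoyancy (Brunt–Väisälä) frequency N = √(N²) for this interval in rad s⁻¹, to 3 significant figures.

Δρ = 1025.57 − 1023.82 = 1.75 kg m⁻³ over Δz = 153 − 118 = 35 m.
N² = (9.81/1024.695) × (1.75/35) = 4.7868 × 10⁻⁴ s⁻².
N = √(4.7868 × 10⁻⁴) = 0.021879 rad s⁻¹ ≈ 0.0219 rad s⁻¹.

0.0219 rad s⁻¹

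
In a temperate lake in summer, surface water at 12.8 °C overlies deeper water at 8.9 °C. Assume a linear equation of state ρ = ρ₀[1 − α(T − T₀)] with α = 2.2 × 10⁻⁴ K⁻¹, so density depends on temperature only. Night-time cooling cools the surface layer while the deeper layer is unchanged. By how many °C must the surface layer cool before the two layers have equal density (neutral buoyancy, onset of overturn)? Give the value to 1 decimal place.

3.9 °C

With temperature the only control, equal density requires T_surf′ = T_deep.
T_surf′ = 8.9 °C.
Cooling required: 12.8 − 8.9 = 3.9 °C.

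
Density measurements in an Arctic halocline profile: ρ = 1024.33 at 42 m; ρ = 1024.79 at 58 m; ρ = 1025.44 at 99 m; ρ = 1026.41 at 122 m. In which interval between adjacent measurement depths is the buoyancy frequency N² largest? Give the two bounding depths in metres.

Compute the density gradient over each adjacent pair:
  42–58 m: Δρ/Δz = 0.46/16 = 0.029 kg m⁻⁴
  58–99 m: Δρ/Δz = 0.65/41 = 0.016 kg m⁻⁴
  99–122 m: Δρ/Δz = 0.97/23 = 0.042 kg m⁻⁴
The largest gradient is in the 99–122 m interval — the pycnocline.

99–122 m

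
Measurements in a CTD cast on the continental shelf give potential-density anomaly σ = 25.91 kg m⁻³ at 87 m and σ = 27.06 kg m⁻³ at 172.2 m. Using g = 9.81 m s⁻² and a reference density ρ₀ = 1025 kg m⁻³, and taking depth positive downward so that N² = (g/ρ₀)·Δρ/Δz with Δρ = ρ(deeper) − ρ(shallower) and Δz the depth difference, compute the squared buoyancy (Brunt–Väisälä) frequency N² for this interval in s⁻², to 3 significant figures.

1.29 × 10⁻⁴ s⁻²

Δρ = 1027.06 − 1025.91 = 1.15 kg m⁻³ over Δz = 172.2 − 87 = 85.2 m.
N² = (9.81/1025) × (1.15/85.2) = 1.2918 × 10⁻⁴ s⁻² ≈ 1.29 × 10⁻⁴ s⁻².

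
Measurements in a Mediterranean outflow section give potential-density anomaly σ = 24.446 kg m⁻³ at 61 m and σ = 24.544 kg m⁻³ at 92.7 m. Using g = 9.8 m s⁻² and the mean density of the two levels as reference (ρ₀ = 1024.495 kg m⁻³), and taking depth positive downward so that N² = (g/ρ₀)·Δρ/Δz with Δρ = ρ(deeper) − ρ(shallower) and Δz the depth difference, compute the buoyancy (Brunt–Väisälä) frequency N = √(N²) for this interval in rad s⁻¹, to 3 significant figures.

5.44 × 10⁻³ rad s⁻¹

Δρ = 1024.544 − 1024.446 = 0.098 kg m⁻³ over Δz = 92.7 − 61 = 31.7 m.
N² = (9.8/1024.495) × (0.098/31.7) = 2.9572 × 10⁻⁵ s⁻².
N = √(2.9572 × 10⁻⁵) = 5.4380 × 10⁻³ rad s⁻¹ ≈ 5.44 × 10⁻³ rad s⁻¹.
Since Δρ > 0 the layer is stably stratified.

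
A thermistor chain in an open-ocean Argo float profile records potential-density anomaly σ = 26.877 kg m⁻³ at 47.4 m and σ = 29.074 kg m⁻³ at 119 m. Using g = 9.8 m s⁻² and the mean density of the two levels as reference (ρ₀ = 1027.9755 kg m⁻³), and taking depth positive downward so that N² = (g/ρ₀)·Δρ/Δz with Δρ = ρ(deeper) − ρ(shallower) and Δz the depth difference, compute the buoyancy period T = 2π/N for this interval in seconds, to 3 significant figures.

Δρ = 1029.074 − 1026.877 = 2.197 kg m⁻³ over Δz = 119 − 47.4 = 71.6 m.
N² = (9.8/1027.9755) × (2.197/71.6) = 2.9252 × 10⁻⁴ s⁻².
N = √(2.9252 × 10⁻⁴) = 0.017103 rad s⁻¹, so T = 2π/N = 367.37 s ≈ 367 s.
Since Δρ > 0 the layer is stably stratified.

367 s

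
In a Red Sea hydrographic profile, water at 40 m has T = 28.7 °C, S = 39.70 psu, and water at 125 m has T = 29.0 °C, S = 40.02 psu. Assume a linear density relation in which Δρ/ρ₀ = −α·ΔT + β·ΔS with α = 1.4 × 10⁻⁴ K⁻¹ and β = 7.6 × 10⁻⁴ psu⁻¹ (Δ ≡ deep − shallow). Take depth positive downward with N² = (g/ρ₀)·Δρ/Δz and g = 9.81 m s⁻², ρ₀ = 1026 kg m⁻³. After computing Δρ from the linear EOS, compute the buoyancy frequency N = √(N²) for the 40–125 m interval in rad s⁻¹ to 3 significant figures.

4.82 × 10⁻³ rad s⁻¹

ΔT = +0.3 K, ΔS = +0.32 psu (deep − shallow).
Δρ/ρ₀ = −αΔT + βΔS = -4.20 × 10⁻⁵ + 2.432 × 10⁻⁴ = 2.012 × 10⁻⁴, so Δρ ≈ 0.2064 kg m⁻³.
N² = (g/ρ₀)·Δρ/Δz = g·(Δρ/ρ₀)/Δz = 9.81 × 2.012 × 10⁻⁴ / 85 = 2.3221 × 10⁻⁵ s⁻².
N = √(2.3221 × 10⁻⁵) = 4.8188 × 10⁻³ rad s⁻¹ ≈ 4.82 × 10⁻³ rad s⁻¹.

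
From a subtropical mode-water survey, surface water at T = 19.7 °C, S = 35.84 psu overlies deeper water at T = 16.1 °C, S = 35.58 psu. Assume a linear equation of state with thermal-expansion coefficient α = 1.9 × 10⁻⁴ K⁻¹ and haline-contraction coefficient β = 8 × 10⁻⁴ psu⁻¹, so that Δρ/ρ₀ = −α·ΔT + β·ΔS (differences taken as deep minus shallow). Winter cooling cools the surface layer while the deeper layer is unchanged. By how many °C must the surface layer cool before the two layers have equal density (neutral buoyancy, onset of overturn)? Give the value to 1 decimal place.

Neutral buoyancy requires Δρ = 0, i.e. −α(T_deep − T_surf′) + β(S_deep − S_surf) = 0.
T_surf′ = T_deep − (β/α)·ΔS = 16.1 − (8 × 10⁻⁴/1.9 × 10⁻⁴)·(-0.26) = 17.195 °C.
Cooling required: 19.7 − (17.195) = 2.505 °C.

2.5 °C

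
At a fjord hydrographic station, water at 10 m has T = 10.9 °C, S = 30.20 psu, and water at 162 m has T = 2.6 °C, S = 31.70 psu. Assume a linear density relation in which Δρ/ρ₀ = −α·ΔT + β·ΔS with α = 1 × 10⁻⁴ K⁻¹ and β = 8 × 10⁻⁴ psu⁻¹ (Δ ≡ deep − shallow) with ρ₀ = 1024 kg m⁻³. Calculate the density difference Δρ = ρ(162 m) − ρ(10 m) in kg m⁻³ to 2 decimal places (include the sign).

ΔT = -8.3 K, ΔS = +1.50 psu (deep − shallow).
Δρ/ρ₀ = −(1 × 10⁻⁴)(-8.3) + (8 × 10⁻⁴)(+1.50) = 2.03 × 10⁻³.
Δρ = 1024 × (2.03 × 10⁻³) = +2.08 kg m⁻³.
Positive Δρ: denser below, stable.

+2.08 kg m⁻³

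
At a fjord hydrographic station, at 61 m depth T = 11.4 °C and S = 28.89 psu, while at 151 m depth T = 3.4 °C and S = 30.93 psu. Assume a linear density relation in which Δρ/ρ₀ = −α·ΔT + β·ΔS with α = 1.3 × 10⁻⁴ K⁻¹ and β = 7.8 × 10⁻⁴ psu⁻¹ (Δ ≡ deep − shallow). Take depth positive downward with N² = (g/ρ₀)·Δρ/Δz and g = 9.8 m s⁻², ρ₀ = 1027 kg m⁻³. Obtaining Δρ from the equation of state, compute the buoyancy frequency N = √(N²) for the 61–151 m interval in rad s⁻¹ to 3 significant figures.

0.0169 rad s⁻¹

ΔT = -8.0 K, ΔS = +2.04 psu (deep − shallow).
Δρ/ρ₀ = −αΔT + βΔS = 1.04 × 10⁻³ + 1.5912 × 10⁻³ = 2.6312 × 10⁻³, so Δρ ≈ 2.702 kg m⁻³.
N² = (g/ρ₀)·Δρ/Δz = g·(Δρ/ρ₀)/Δz = 9.8 × 2.6312 × 10⁻³ / 90 = 2.8651 × 10⁻⁴ s⁻².
N = √(2.8651 × 10⁻⁴) = 0.016927 rad s⁻¹ ≈ 0.0169 rad s⁻¹.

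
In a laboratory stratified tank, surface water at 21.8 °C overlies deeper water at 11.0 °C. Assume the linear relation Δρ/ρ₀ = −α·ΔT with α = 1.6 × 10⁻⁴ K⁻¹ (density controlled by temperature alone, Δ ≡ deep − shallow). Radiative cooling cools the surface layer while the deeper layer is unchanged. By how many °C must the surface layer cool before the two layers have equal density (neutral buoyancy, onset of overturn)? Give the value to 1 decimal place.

With temperature the only control, equal density requires T_surf′ = T_deep.
T_surf′ = 11.0 °C.
Cooling required: 21.8 − 11.0 = 10.8 °C.

10.8 °C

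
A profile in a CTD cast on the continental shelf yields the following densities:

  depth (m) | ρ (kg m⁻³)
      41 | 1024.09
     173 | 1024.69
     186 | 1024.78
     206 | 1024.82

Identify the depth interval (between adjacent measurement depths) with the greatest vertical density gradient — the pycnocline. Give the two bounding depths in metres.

173–186 m

Compute the density gradient over each adjacent pair:
  41–173 m: Δρ/Δz = 0.60/132 = 4.5 × 10⁻³ kg m⁻⁴
  173–186 m: Δρ/Δz = 0.09/13 = 6.9 × 10⁻³ kg m⁻⁴
  186–206 m: Δρ/Δz = 0.04/20 = 2.0 × 10⁻³ kg m⁻⁴
The largest gradient is in the 173–186 m interval — the pycnocline.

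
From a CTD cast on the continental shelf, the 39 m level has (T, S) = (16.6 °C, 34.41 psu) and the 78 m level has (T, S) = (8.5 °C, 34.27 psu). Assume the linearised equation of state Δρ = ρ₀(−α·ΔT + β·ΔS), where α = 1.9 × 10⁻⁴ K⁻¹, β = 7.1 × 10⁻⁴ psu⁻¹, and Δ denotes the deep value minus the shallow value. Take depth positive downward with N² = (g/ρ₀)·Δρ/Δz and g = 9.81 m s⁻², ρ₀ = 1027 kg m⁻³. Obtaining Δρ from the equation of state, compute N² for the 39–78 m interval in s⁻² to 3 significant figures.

3.62 × 10⁻⁴ s⁻²

ΔT = -8.1 K, ΔS = -0.14 psu (deep − shallow).
Δρ/ρ₀ = −αΔT + βΔS = 1.539 × 10⁻³ − 9.94 × 10⁻⁵ = 1.4396 × 10⁻³, so Δρ ≈ 1.478 kg m⁻³.
N² = (g/ρ₀)·Δρ/Δz = g·(Δρ/ρ₀)/Δz = 9.81 × 1.4396 × 10⁻³ / 39 = 3.6211 × 10⁻⁴ s⁻² ≈ 3.62 × 10⁻⁴ s⁻².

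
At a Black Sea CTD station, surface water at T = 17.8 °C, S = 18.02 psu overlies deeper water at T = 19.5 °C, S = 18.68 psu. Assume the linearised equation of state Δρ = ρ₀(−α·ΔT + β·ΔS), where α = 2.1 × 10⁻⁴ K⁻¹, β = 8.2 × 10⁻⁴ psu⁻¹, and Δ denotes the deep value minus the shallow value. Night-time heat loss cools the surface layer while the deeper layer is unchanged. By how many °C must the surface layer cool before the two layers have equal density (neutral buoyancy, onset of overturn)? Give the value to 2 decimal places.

Neutral buoyancy requires Δρ = 0, i.e. −α(T_deep − T_surf′) + β(S_deep − S_surf) = 0.
T_surf′ = T_deep − (β/α)·ΔS = 19.5 − (8.2 × 10⁻⁴/2.1 × 10⁻⁴)·(+0.66) = 16.9229 °C.
Cooling required: 17.8 − (16.9229) = 0.8771 °C.

0.88 °C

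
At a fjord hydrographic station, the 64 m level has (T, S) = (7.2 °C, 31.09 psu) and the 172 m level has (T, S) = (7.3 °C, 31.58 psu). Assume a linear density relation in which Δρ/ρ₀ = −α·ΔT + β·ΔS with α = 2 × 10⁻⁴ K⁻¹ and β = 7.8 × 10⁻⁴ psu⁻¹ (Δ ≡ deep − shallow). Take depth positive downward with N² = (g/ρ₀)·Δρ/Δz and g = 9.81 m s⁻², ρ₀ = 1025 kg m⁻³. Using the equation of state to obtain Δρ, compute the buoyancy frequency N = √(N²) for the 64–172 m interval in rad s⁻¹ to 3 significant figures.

ΔT = +0.1 K, ΔS = +0.49 psu (deep − shallow).
Δρ/ρ₀ = −αΔT + βΔS = -2.00 × 10⁻⁵ + 3.822 × 10⁻⁴ = 3.622 × 10⁻⁴, so Δρ ≈ 0.3713 kg m⁻³.
N² = (g/ρ₀)·Δρ/Δz = g·(Δρ/ρ₀)/Δz = 9.81 × 3.622 × 10⁻⁴ / 108 = 3.2900 × 10⁻⁵ s⁻².
N = √(3.2900 × 10⁻⁵) = 5.7359 × 10⁻³ rad s⁻¹ ≈ 5.74 × 10⁻³ rad s⁻¹.

5.74 × 10⁻³ rad s⁻¹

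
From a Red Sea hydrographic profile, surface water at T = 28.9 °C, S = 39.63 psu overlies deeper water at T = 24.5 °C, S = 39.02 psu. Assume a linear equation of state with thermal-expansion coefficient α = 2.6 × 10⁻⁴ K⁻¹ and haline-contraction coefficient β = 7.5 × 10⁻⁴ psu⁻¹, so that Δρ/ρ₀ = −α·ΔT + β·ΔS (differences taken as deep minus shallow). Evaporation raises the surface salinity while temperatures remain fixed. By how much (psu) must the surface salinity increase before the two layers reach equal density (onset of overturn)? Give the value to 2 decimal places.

Neutral buoyancy requires −α(T_deep − T_surf) + β(S_deep − S_surf′) = 0.
S_surf′ = S_deep − (α/β)·ΔT = 39.02 − (2.6 × 10⁻⁴/7.5 × 10⁻⁴)·(-4.4) = 40.5453 psu.
Increase required: 40.5453 − 39.63 = 0.9153 psu.

0.92 psu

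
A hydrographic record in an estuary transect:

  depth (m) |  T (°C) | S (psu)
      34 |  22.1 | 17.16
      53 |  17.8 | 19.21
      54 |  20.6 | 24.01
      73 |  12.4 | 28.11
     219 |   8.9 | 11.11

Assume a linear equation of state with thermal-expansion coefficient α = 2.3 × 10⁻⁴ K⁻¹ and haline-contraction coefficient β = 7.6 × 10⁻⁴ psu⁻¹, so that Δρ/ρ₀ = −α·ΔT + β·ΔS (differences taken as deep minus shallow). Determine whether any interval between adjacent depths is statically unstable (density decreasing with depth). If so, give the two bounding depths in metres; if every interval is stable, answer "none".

73–219 m

Evaluate Δρ/ρ₀ = −αΔT + βΔS across each adjacent pair:
  34–53 m: −αΔT+βΔS = −(2.3 × 10⁻⁴)(-4.3)+(7.6 × 10⁻⁴)(+2.05) = 2.5 × 10⁻³ → stable
  53–54 m: −αΔT+βΔS = −(2.3 × 10⁻⁴)(+2.8)+(7.6 × 10⁻⁴)(+4.80) = 3.0 × 10⁻³ → stable
  54–73 m: −αΔT+βΔS = −(2.3 × 10⁻⁴)(-8.2)+(7.6 × 10⁻⁴)(+4.10) = 5.0 × 10⁻³ → stable
  73–219 m: −αΔT+βΔS = −(2.3 × 10⁻⁴)(-3.5)+(7.6 × 10⁻⁴)(-17.00) = -0.012 → UNSTABLE
The 73–219 m interval has Δρ < 0: lighter water underlies denser water.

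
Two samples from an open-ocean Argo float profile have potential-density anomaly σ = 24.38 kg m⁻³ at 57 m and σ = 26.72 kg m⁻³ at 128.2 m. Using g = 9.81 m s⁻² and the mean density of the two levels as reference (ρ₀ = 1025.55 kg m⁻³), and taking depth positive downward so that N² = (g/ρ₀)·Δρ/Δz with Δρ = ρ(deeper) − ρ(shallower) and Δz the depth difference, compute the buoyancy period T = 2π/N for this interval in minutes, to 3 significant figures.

Δρ = 1026.72 − 1024.38 = 2.34 kg m⁻³ over Δz = 128.2 − 57 = 71.2 m.
N² = (9.81/1025.55) × (2.34/71.2) = 3.1438 × 10⁻⁴ s⁻².
N = √(3.1438 × 10⁻⁴) = 0.017731 rad s⁻¹, so T = 2π/N = 354.36 s = 5.9060 min ≈ 5.91 min.

5.91 min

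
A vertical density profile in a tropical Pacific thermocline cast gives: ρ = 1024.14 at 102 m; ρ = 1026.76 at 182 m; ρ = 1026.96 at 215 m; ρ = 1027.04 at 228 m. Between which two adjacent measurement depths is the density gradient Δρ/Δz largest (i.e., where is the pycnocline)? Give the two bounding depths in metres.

102–182 m

Compute the density gradient over each adjacent pair:
  102–182 m: Δρ/Δz = 2.62/80 = 0.033 kg m⁻⁴
  182–215 m: Δρ/Δz = 0.20/33 = 6.1 × 10⁻³ kg m⁻⁴
  215–228 m: Δρ/Δz = 0.08/13 = 6.2 × 10⁻³ kg m⁻⁴
The largest gradient is in the 102–182 m interval — the pycnocline.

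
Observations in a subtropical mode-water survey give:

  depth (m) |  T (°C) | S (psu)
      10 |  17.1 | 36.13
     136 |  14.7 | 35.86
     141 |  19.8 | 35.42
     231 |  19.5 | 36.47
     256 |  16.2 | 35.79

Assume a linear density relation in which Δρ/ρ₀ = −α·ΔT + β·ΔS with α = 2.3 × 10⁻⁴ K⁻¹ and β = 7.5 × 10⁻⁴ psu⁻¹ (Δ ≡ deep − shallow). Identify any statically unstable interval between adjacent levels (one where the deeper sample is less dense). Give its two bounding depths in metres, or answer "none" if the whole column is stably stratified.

Evaluate Δρ/ρ₀ = −αΔT + βΔS across each adjacent pair:
  10–136 m: −αΔT+βΔS = −(2.3 × 10⁻⁴)(-2.4)+(7.5 × 10⁻⁴)(-0.27) = 3.5 × 10⁻⁴ → stable
  136–141 m: −αΔT+βΔS = −(2.3 × 10⁻⁴)(+5.1)+(7.5 × 10⁻⁴)(-0.44) = -1.5 × 10⁻³ → UNSTABLE
  141–231 m: −αΔT+βΔS = −(2.3 × 10⁻⁴)(-0.3)+(7.5 × 10⁻⁴)(+1.05) = 8.6 × 10⁻⁴ → stable
  231–256 m: −αΔT+βΔS = −(2.3 × 10⁻⁴)(-3.3)+(7.5 × 10⁻⁴)(-0.68) = 2.5 × 10⁻⁴ → stable
The 136–141 m interval has Δρ < 0: lighter water underlies denser water.

136–141 m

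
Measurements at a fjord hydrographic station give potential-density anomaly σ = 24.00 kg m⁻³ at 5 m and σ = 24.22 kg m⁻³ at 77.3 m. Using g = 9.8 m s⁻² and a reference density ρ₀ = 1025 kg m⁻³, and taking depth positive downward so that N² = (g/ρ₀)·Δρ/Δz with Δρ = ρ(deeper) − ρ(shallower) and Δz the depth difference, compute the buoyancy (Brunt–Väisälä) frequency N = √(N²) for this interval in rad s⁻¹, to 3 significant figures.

Δρ = 1024.22 − 1024.00 = 0.22 kg m⁻³ over Δz = 77.3 − 5 = 72.3 m.
N² = (9.8/1025) × (0.22/72.3) = 2.9093 × 10⁻⁵ s⁻².
N = √(2.9093 × 10⁻⁵) = 5.3938 × 10⁻³ rad s⁻¹ ≈ 5.39 × 10⁻³ rad s⁻¹.

5.39 × 10⁻³ rad s⁻¹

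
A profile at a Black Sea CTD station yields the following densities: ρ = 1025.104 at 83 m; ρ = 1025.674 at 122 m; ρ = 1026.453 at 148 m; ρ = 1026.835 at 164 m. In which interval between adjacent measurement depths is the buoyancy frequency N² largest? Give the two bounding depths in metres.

122–148 m

Compute the density gradient over each adjacent pair:
  83–122 m: Δρ/Δz = 0.570/39 = 0.015 kg m⁻⁴
  122–148 m: Δρ/Δz = 0.779/26 = 0.030 kg m⁻⁴
  148–164 m: Δρ/Δz = 0.382/16 = 0.024 kg m⁻⁴
The largest gradient is in the 122–148 m interval — the pycnocline.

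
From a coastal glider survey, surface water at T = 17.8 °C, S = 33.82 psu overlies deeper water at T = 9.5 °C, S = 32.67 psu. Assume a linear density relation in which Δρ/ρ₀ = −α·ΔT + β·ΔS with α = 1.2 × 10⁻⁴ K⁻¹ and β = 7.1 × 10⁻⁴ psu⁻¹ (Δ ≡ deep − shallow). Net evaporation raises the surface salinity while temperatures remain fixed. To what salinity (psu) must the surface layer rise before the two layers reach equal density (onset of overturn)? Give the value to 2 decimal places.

34.07 psu

Neutral buoyancy requires −α(T_deep − T_surf) + β(S_deep − S_surf′) = 0.
S_surf′ = S_deep − (α/β)·ΔT = 32.67 − (1.2 × 10⁻⁴/7.1 × 10⁻⁴)·(-8.3) = 34.0728 psu.
Increase required: 34.0728 − 33.82 = 0.2528 psu.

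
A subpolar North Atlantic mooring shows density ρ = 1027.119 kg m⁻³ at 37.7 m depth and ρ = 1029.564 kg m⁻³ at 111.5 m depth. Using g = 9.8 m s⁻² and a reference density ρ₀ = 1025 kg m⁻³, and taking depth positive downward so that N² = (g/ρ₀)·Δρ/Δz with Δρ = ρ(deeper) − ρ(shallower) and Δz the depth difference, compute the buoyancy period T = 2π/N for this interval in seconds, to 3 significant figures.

Δρ = 1029.564 − 1027.119 = 2.445 kg m⁻³ over Δz = 111.5 − 37.7 = 73.8 m.
N² = (9.8/1025) × (2.445/73.8) = 3.1676 × 10⁻⁴ s⁻².
N = √(3.1676 × 10⁻⁴) = 0.017798 rad s⁻¹, so T = 2π/N = 353.03 s ≈ 353 s.

353 s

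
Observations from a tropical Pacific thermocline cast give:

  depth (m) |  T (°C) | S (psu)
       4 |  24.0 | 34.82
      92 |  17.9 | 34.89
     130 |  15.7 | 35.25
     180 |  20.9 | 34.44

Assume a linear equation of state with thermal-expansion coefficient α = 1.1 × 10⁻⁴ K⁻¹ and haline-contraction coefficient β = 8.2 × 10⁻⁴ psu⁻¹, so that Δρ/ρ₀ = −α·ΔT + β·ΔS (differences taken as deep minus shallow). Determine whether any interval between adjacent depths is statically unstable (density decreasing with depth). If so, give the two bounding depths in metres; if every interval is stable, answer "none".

Evaluate Δρ/ρ₀ = −αΔT + βΔS across each adjacent pair:
  4–92 m: −αΔT+βΔS = −(1.1 × 10⁻⁴)(-6.1)+(8.2 × 10⁻⁴)(+0.07) = 7.3 × 10⁻⁴ → stable
  92–130 m: −αΔT+βΔS = −(1.1 × 10⁻⁴)(-2.2)+(8.2 × 10⁻⁴)(+0.36) = 5.4 × 10⁻⁴ → stable
  130–180 m: −αΔT+βΔS = −(1.1 × 10⁻⁴)(+5.2)+(8.2 × 10⁻⁴)(-0.81) = -1.2 × 10⁻³ → UNSTABLE
The 130–180 m interval has Δρ < 0: lighter water underlies denser water.

130–180 m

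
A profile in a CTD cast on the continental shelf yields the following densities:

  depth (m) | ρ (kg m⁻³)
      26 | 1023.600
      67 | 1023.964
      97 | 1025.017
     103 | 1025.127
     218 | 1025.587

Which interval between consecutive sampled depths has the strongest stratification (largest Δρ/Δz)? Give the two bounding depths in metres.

Compute the density gradient over each adjacent pair:
  26–67 m: Δρ/Δz = 0.364/41 = 8.9 × 10⁻³ kg m⁻⁴
  67–97 m: Δρ/Δz = 1.053/30 = 0.035 kg m⁻⁴
  97–103 m: Δρ/Δz = 0.110/6 = 0.018 kg m⁻⁴
  103–218 m: Δρ/Δz = 0.460/115 = 4.0 × 10⁻³ kg m⁻⁴
The largest gradient is in the 67–97 m interval — the pycnocline.

67–97 m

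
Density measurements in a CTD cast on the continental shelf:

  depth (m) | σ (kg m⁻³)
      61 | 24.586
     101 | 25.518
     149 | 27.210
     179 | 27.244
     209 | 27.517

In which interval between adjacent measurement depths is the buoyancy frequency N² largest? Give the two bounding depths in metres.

Compute the density gradient over each adjacent pair:
  61–101 m: Δρ/Δz = 0.932/40 = 0.023 kg m⁻⁴
  101–149 m: Δρ/Δz = 1.692/48 = 0.035 kg m⁻⁴
  149–179 m: Δρ/Δz = 0.034/30 = 1.1 × 10⁻³ kg m⁻⁴
  179–209 m: Δρ/Δz = 0.273/30 = 9.1 × 10⁻³ kg m⁻⁴
The largest gradient is in the 101–149 m interval — the pycnocline.

101–149 m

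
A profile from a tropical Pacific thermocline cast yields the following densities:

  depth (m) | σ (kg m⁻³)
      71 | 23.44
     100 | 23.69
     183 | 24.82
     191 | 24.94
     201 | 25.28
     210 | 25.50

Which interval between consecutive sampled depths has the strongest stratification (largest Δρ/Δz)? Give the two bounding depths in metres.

191–201 m

Compute the density gradient over each adjacent pair:
  71–100 m: Δρ/Δz = 0.25/29 = 8.6 × 10⁻³ kg m⁻⁴
  100–183 m: Δρ/Δz = 1.13/83 = 0.014 kg m⁻⁴
  183–191 m: Δρ/Δz = 0.12/8 = 0.015 kg m⁻⁴
  191–201 m: Δρ/Δz = 0.34/10 = 0.034 kg m⁻⁴
  201–210 m: Δρ/Δz = 0.22/9 = 0.024 kg m⁻⁴
The largest gradient is in the 191–201 m interval — the pycnocline.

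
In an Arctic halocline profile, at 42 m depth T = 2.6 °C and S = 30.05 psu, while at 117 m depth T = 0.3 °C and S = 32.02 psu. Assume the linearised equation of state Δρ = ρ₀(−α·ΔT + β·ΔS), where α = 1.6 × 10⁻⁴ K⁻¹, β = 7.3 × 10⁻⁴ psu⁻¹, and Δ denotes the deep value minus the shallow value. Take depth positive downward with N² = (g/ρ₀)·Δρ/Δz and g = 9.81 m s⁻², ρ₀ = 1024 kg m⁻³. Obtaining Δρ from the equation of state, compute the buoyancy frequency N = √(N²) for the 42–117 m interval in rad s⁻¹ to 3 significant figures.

0.0154 rad s⁻¹

ΔT = -2.3 K, ΔS = +1.97 psu (deep − shallow).
Δρ/ρ₀ = −αΔT + βΔS = 3.68 × 10⁻⁴ + 1.4381 × 10⁻³ = 1.8061 × 10⁻³, so Δρ ≈ 1.849 kg m⁻³.
N² = (g/ρ₀)·Δρ/Δz = g·(Δρ/ρ₀)/Δz = 9.81 × 1.8061 × 10⁻³ / 75 = 2.3624 × 10⁻⁴ s⁻².
N = √(2.3624 × 10⁻⁴) = 0.015370 rad s⁻¹ ≈ 0.0154 rad s⁻¹.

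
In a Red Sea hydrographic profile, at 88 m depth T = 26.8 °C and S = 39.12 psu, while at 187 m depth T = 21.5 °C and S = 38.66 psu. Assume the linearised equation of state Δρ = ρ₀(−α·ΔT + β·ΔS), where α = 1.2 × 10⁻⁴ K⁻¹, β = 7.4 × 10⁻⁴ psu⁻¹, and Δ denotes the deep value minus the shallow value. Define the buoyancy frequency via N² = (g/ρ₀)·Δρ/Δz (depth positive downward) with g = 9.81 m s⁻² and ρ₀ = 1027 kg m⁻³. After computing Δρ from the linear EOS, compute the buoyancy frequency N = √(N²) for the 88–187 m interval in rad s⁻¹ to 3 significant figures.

ΔT = -5.3 K, ΔS = -0.46 psu (deep − shallow).
Δρ/ρ₀ = −αΔT + βΔS = 6.36 × 10⁻⁴ − 3.404 × 10⁻⁴ = 2.956 × 10⁻⁴, so Δρ ≈ 0.3036 kg m⁻³.
N² = (g/ρ₀)·Δρ/Δz = g·(Δρ/ρ₀)/Δz = 9.81 × 2.956 × 10⁻⁴ / 99 = 2.9291 × 10⁻⁵ s⁻².
N = √(2.9291 × 10⁻⁵) = 5.4121 × 10⁻³ rad s⁻¹ ≈ 5.41 × 10⁻³ rad s⁻¹.

5.41 × 10⁻³ rad s⁻¹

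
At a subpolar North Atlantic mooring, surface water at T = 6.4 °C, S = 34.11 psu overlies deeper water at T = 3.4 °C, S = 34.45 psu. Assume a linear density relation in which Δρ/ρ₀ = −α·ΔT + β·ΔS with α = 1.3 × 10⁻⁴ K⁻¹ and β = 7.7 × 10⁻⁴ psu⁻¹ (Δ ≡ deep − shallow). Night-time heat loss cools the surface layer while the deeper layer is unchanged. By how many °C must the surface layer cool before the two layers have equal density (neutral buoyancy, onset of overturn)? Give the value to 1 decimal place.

Neutral buoyancy requires Δρ = 0, i.e. −α(T_deep − T_surf′) + β(S_deep − S_surf) = 0.
T_surf′ = T_deep − (β/α)·ΔS = 3.4 − (7.7 × 10⁻⁴/1.3 × 10⁻⁴)·(+0.34) = 1.386 °C.
Cooling required: 6.4 − (1.386) = 5.014 °C.

5.0 °C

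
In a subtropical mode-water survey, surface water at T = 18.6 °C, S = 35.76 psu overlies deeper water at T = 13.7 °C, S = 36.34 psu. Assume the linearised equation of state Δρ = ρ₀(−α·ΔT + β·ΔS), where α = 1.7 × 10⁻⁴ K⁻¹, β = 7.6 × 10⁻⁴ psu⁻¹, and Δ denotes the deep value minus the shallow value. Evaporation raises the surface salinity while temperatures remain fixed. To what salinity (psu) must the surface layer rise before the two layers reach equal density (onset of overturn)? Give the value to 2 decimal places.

Neutral buoyancy requires −α(T_deep − T_surf) + β(S_deep − S_surf′) = 0.
S_surf′ = S_deep − (α/β)·ΔT = 36.34 − (1.7 × 10⁻⁴/7.6 × 10⁻⁴)·(-4.9) = 37.4361 psu.
Increase required: 37.4361 − 35.76 = 1.6761 psu.

37.44 psu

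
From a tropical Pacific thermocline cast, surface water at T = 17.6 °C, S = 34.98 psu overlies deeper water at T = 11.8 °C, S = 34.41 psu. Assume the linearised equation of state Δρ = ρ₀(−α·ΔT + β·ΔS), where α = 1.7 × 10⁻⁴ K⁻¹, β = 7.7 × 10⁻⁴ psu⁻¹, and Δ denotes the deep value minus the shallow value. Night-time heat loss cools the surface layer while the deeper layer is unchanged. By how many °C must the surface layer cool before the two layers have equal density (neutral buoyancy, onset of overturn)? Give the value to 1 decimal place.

Neutral buoyancy requires Δρ = 0, i.e. −α(T_deep − T_surf′) + β(S_deep − S_surf) = 0.
T_surf′ = T_deep − (β/α)·ΔS = 11.8 − (7.7 × 10⁻⁴/1.7 × 10⁻⁴)·(-0.57) = 14.382 °C.
Cooling required: 17.6 − (14.382) = 3.218 °C.

3.2 °C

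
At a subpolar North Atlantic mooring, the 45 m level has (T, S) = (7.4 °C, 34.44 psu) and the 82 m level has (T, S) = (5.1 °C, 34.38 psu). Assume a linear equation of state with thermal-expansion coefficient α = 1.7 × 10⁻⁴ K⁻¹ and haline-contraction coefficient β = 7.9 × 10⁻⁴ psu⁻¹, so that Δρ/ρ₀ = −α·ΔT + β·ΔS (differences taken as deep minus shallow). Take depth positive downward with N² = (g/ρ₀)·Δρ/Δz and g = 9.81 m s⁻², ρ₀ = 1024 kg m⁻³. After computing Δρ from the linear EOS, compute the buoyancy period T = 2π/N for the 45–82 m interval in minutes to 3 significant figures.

ΔT = -2.3 K, ΔS = -0.06 psu (deep − shallow).
Δρ/ρ₀ = −αΔT + βΔS = 3.91 × 10⁻⁴ − 4.74 × 10⁻⁵ = 3.436 × 10⁻⁴, so Δρ ≈ 0.3518 kg m⁻³.
N² = (g/ρ₀)·Δρ/Δz = g·(Δρ/ρ₀)/Δz = 9.81 × 3.436 × 10⁻⁴ / 37 = 9.1100 × 10⁻⁵ s⁻².
N = √(9.1100 × 10⁻⁵) = 9.5446 × 10⁻³ rad s⁻¹ → T = 2π/N = 658.30 s = 10.972 min ≈ 11.0 min.

11.0 min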